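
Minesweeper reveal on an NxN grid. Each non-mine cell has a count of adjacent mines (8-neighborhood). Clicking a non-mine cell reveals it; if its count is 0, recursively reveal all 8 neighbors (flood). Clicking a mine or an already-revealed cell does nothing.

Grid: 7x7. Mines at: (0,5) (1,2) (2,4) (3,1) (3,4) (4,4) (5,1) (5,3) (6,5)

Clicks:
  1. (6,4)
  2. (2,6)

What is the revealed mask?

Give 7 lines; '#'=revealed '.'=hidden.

Answer: .......
.....##
.....##
.....##
.....##
.....##
....#..

Derivation:
Click 1 (6,4) count=2: revealed 1 new [(6,4)] -> total=1
Click 2 (2,6) count=0: revealed 10 new [(1,5) (1,6) (2,5) (2,6) (3,5) (3,6) (4,5) (4,6) (5,5) (5,6)] -> total=11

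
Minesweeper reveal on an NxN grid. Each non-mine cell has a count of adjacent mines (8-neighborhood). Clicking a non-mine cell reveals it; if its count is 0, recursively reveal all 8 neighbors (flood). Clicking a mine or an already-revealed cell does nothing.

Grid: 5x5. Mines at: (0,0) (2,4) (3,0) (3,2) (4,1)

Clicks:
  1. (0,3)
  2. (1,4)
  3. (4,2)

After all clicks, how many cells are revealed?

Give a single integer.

Click 1 (0,3) count=0: revealed 11 new [(0,1) (0,2) (0,3) (0,4) (1,1) (1,2) (1,3) (1,4) (2,1) (2,2) (2,3)] -> total=11
Click 2 (1,4) count=1: revealed 0 new [(none)] -> total=11
Click 3 (4,2) count=2: revealed 1 new [(4,2)] -> total=12

Answer: 12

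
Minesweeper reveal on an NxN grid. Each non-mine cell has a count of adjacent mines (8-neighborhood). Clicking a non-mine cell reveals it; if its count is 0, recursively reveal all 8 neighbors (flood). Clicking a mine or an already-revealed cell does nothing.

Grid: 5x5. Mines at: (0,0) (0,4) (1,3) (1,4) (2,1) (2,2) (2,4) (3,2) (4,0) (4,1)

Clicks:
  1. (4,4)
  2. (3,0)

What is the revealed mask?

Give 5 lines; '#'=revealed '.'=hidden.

Click 1 (4,4) count=0: revealed 4 new [(3,3) (3,4) (4,3) (4,4)] -> total=4
Click 2 (3,0) count=3: revealed 1 new [(3,0)] -> total=5

Answer: .....
.....
.....
#..##
...##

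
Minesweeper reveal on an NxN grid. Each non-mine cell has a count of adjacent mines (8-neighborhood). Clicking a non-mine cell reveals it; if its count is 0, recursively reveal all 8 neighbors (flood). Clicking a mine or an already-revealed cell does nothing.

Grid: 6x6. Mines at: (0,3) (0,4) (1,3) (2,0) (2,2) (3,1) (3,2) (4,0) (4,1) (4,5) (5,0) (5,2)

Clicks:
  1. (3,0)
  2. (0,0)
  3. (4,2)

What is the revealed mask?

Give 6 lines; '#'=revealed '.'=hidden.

Click 1 (3,0) count=4: revealed 1 new [(3,0)] -> total=1
Click 2 (0,0) count=0: revealed 6 new [(0,0) (0,1) (0,2) (1,0) (1,1) (1,2)] -> total=7
Click 3 (4,2) count=4: revealed 1 new [(4,2)] -> total=8

Answer: ###...
###...
......
#.....
..#...
......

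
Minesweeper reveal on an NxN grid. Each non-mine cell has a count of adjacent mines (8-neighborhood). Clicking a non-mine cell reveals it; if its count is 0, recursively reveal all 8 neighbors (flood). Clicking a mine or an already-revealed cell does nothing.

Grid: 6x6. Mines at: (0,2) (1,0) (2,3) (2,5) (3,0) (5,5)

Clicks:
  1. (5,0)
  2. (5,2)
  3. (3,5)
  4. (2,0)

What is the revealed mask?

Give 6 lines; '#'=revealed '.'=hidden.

Click 1 (5,0) count=0: revealed 14 new [(3,1) (3,2) (3,3) (3,4) (4,0) (4,1) (4,2) (4,3) (4,4) (5,0) (5,1) (5,2) (5,3) (5,4)] -> total=14
Click 2 (5,2) count=0: revealed 0 new [(none)] -> total=14
Click 3 (3,5) count=1: revealed 1 new [(3,5)] -> total=15
Click 4 (2,0) count=2: revealed 1 new [(2,0)] -> total=16

Answer: ......
......
#.....
.#####
#####.
#####.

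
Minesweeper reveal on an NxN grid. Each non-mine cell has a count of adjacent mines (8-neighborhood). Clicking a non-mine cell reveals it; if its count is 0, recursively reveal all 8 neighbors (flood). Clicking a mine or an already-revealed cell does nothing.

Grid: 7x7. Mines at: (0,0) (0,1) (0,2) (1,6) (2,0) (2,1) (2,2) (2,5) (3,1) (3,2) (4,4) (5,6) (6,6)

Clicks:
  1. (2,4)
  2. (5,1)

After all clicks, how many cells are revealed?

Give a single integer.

Answer: 17

Derivation:
Click 1 (2,4) count=1: revealed 1 new [(2,4)] -> total=1
Click 2 (5,1) count=0: revealed 16 new [(4,0) (4,1) (4,2) (4,3) (5,0) (5,1) (5,2) (5,3) (5,4) (5,5) (6,0) (6,1) (6,2) (6,3) (6,4) (6,5)] -> total=17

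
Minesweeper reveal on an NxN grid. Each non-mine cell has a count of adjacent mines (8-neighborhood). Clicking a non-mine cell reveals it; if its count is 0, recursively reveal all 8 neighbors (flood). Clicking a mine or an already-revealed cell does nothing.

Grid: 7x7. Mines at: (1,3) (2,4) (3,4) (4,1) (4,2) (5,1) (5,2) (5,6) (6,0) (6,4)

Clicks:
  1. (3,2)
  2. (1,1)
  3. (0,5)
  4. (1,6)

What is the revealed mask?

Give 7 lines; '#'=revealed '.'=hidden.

Click 1 (3,2) count=2: revealed 1 new [(3,2)] -> total=1
Click 2 (1,1) count=0: revealed 11 new [(0,0) (0,1) (0,2) (1,0) (1,1) (1,2) (2,0) (2,1) (2,2) (3,0) (3,1)] -> total=12
Click 3 (0,5) count=0: revealed 12 new [(0,4) (0,5) (0,6) (1,4) (1,5) (1,6) (2,5) (2,6) (3,5) (3,6) (4,5) (4,6)] -> total=24
Click 4 (1,6) count=0: revealed 0 new [(none)] -> total=24

Answer: ###.###
###.###
###..##
###..##
.....##
.......
.......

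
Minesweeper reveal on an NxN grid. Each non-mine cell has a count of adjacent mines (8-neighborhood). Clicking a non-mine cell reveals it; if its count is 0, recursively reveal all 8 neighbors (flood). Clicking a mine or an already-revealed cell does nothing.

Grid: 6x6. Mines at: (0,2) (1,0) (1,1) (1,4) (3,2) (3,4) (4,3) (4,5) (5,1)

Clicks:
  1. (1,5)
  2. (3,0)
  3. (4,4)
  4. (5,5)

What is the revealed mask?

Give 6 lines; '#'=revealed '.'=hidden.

Answer: ......
.....#
##....
##....
##..#.
.....#

Derivation:
Click 1 (1,5) count=1: revealed 1 new [(1,5)] -> total=1
Click 2 (3,0) count=0: revealed 6 new [(2,0) (2,1) (3,0) (3,1) (4,0) (4,1)] -> total=7
Click 3 (4,4) count=3: revealed 1 new [(4,4)] -> total=8
Click 4 (5,5) count=1: revealed 1 new [(5,5)] -> total=9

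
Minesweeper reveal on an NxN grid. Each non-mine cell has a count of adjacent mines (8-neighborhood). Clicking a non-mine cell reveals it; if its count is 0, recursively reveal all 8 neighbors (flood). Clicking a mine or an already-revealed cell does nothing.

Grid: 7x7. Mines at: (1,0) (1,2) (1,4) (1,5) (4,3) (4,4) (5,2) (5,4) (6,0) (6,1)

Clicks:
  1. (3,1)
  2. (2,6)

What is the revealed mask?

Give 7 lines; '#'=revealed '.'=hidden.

Answer: .......
.......
###...#
###....
###....
##.....
.......

Derivation:
Click 1 (3,1) count=0: revealed 11 new [(2,0) (2,1) (2,2) (3,0) (3,1) (3,2) (4,0) (4,1) (4,2) (5,0) (5,1)] -> total=11
Click 2 (2,6) count=1: revealed 1 new [(2,6)] -> total=12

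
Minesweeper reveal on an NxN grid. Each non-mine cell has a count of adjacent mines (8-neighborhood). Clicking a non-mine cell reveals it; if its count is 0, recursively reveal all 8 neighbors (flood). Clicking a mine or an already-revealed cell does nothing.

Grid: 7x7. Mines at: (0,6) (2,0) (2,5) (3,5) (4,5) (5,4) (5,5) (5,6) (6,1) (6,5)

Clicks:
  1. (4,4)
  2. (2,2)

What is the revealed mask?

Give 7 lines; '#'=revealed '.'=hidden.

Click 1 (4,4) count=4: revealed 1 new [(4,4)] -> total=1
Click 2 (2,2) count=0: revealed 29 new [(0,0) (0,1) (0,2) (0,3) (0,4) (0,5) (1,0) (1,1) (1,2) (1,3) (1,4) (1,5) (2,1) (2,2) (2,3) (2,4) (3,0) (3,1) (3,2) (3,3) (3,4) (4,0) (4,1) (4,2) (4,3) (5,0) (5,1) (5,2) (5,3)] -> total=30

Answer: ######.
######.
.####..
#####..
#####..
####...
.......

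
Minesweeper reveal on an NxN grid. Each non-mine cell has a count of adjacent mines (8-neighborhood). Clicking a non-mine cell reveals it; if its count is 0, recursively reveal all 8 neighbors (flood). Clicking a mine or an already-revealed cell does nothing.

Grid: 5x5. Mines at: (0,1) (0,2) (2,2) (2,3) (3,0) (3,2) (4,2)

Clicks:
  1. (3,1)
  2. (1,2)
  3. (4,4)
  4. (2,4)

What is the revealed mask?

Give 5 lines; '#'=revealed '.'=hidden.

Answer: .....
..#..
....#
.#.##
...##

Derivation:
Click 1 (3,1) count=4: revealed 1 new [(3,1)] -> total=1
Click 2 (1,2) count=4: revealed 1 new [(1,2)] -> total=2
Click 3 (4,4) count=0: revealed 4 new [(3,3) (3,4) (4,3) (4,4)] -> total=6
Click 4 (2,4) count=1: revealed 1 new [(2,4)] -> total=7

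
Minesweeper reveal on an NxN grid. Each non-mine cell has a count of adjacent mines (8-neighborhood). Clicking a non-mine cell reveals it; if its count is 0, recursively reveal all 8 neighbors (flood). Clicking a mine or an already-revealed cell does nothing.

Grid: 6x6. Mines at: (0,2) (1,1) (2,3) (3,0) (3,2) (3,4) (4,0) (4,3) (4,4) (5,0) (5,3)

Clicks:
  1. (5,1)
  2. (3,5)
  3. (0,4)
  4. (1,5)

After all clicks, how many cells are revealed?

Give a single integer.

Click 1 (5,1) count=2: revealed 1 new [(5,1)] -> total=1
Click 2 (3,5) count=2: revealed 1 new [(3,5)] -> total=2
Click 3 (0,4) count=0: revealed 8 new [(0,3) (0,4) (0,5) (1,3) (1,4) (1,5) (2,4) (2,5)] -> total=10
Click 4 (1,5) count=0: revealed 0 new [(none)] -> total=10

Answer: 10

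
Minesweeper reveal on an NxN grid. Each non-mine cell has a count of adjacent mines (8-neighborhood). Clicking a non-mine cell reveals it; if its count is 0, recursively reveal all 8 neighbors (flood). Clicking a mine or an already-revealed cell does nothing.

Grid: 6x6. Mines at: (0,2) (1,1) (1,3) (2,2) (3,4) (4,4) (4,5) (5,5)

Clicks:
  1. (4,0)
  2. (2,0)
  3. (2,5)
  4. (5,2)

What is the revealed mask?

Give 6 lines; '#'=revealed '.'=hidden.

Click 1 (4,0) count=0: revealed 14 new [(2,0) (2,1) (3,0) (3,1) (3,2) (3,3) (4,0) (4,1) (4,2) (4,3) (5,0) (5,1) (5,2) (5,3)] -> total=14
Click 2 (2,0) count=1: revealed 0 new [(none)] -> total=14
Click 3 (2,5) count=1: revealed 1 new [(2,5)] -> total=15
Click 4 (5,2) count=0: revealed 0 new [(none)] -> total=15

Answer: ......
......
##...#
####..
####..
####..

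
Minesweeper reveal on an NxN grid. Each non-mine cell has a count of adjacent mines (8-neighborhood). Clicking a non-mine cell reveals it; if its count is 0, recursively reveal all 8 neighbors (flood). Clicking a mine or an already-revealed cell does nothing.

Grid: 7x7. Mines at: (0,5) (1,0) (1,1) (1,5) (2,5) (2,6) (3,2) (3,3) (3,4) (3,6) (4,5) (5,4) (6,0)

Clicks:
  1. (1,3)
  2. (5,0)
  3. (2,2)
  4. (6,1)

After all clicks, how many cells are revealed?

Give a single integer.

Answer: 11

Derivation:
Click 1 (1,3) count=0: revealed 9 new [(0,2) (0,3) (0,4) (1,2) (1,3) (1,4) (2,2) (2,3) (2,4)] -> total=9
Click 2 (5,0) count=1: revealed 1 new [(5,0)] -> total=10
Click 3 (2,2) count=3: revealed 0 new [(none)] -> total=10
Click 4 (6,1) count=1: revealed 1 new [(6,1)] -> total=11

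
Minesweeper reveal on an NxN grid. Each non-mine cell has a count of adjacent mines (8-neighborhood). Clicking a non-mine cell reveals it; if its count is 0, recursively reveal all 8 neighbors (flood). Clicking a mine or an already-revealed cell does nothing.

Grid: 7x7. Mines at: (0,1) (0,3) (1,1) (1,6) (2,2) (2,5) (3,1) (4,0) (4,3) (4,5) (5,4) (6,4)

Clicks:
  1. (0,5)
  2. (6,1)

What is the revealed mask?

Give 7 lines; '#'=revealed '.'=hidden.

Answer: .....#.
.......
.......
.......
.......
####...
####...

Derivation:
Click 1 (0,5) count=1: revealed 1 new [(0,5)] -> total=1
Click 2 (6,1) count=0: revealed 8 new [(5,0) (5,1) (5,2) (5,3) (6,0) (6,1) (6,2) (6,3)] -> total=9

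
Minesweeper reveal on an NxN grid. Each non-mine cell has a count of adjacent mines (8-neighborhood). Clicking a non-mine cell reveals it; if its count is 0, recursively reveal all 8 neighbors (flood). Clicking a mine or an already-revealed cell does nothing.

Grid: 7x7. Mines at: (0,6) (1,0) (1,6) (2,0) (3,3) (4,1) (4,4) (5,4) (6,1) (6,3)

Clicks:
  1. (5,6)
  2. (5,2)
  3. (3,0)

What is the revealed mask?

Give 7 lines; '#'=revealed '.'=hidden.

Answer: .......
.......
.....##
#....##
.....##
..#..##
.....##

Derivation:
Click 1 (5,6) count=0: revealed 10 new [(2,5) (2,6) (3,5) (3,6) (4,5) (4,6) (5,5) (5,6) (6,5) (6,6)] -> total=10
Click 2 (5,2) count=3: revealed 1 new [(5,2)] -> total=11
Click 3 (3,0) count=2: revealed 1 new [(3,0)] -> total=12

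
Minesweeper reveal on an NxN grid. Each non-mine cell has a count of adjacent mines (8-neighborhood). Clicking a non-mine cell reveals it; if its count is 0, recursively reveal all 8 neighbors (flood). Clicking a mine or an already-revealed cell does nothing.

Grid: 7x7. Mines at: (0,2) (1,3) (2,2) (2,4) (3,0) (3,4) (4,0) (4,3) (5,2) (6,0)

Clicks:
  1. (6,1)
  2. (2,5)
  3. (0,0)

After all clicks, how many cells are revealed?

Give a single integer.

Click 1 (6,1) count=2: revealed 1 new [(6,1)] -> total=1
Click 2 (2,5) count=2: revealed 1 new [(2,5)] -> total=2
Click 3 (0,0) count=0: revealed 6 new [(0,0) (0,1) (1,0) (1,1) (2,0) (2,1)] -> total=8

Answer: 8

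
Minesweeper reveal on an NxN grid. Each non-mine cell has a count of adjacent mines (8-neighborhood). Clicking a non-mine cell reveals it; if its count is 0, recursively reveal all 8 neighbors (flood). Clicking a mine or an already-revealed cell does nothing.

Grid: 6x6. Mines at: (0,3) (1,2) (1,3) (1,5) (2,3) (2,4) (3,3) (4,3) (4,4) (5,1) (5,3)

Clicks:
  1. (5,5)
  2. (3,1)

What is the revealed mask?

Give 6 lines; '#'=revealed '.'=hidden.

Click 1 (5,5) count=1: revealed 1 new [(5,5)] -> total=1
Click 2 (3,1) count=0: revealed 13 new [(0,0) (0,1) (1,0) (1,1) (2,0) (2,1) (2,2) (3,0) (3,1) (3,2) (4,0) (4,1) (4,2)] -> total=14

Answer: ##....
##....
###...
###...
###...
.....#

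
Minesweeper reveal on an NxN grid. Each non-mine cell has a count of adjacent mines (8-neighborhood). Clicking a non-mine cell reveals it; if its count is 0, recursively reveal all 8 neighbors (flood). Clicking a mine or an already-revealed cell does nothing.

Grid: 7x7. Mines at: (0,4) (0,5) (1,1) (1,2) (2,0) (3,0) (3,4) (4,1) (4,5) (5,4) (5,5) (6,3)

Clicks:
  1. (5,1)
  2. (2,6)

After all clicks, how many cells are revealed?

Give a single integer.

Click 1 (5,1) count=1: revealed 1 new [(5,1)] -> total=1
Click 2 (2,6) count=0: revealed 6 new [(1,5) (1,6) (2,5) (2,6) (3,5) (3,6)] -> total=7

Answer: 7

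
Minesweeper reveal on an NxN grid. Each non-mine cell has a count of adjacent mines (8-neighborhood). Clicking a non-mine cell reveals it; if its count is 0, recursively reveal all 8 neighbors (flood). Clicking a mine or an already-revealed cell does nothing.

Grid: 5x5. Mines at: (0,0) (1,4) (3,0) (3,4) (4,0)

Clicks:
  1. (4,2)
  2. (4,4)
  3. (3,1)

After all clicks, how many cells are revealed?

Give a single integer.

Click 1 (4,2) count=0: revealed 15 new [(0,1) (0,2) (0,3) (1,1) (1,2) (1,3) (2,1) (2,2) (2,3) (3,1) (3,2) (3,3) (4,1) (4,2) (4,3)] -> total=15
Click 2 (4,4) count=1: revealed 1 new [(4,4)] -> total=16
Click 3 (3,1) count=2: revealed 0 new [(none)] -> total=16

Answer: 16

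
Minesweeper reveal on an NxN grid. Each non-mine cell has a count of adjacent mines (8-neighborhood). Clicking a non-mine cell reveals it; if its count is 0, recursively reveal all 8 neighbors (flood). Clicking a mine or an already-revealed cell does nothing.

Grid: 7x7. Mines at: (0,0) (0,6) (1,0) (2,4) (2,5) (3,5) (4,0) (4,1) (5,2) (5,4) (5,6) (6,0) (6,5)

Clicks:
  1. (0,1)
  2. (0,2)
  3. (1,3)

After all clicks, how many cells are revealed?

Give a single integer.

Answer: 16

Derivation:
Click 1 (0,1) count=2: revealed 1 new [(0,1)] -> total=1
Click 2 (0,2) count=0: revealed 15 new [(0,2) (0,3) (0,4) (0,5) (1,1) (1,2) (1,3) (1,4) (1,5) (2,1) (2,2) (2,3) (3,1) (3,2) (3,3)] -> total=16
Click 3 (1,3) count=1: revealed 0 new [(none)] -> total=16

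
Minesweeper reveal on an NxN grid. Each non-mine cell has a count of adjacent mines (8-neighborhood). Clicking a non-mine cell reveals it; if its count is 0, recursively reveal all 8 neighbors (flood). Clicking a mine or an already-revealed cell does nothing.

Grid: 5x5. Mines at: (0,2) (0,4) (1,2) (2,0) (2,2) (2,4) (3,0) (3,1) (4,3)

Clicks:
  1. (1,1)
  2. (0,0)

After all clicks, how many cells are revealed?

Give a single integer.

Click 1 (1,1) count=4: revealed 1 new [(1,1)] -> total=1
Click 2 (0,0) count=0: revealed 3 new [(0,0) (0,1) (1,0)] -> total=4

Answer: 4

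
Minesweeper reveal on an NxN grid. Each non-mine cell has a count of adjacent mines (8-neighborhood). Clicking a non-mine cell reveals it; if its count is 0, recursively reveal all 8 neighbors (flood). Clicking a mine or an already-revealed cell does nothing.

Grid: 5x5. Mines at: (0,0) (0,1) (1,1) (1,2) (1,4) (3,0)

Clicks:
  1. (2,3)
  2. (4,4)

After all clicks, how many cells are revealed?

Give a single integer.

Answer: 12

Derivation:
Click 1 (2,3) count=2: revealed 1 new [(2,3)] -> total=1
Click 2 (4,4) count=0: revealed 11 new [(2,1) (2,2) (2,4) (3,1) (3,2) (3,3) (3,4) (4,1) (4,2) (4,3) (4,4)] -> total=12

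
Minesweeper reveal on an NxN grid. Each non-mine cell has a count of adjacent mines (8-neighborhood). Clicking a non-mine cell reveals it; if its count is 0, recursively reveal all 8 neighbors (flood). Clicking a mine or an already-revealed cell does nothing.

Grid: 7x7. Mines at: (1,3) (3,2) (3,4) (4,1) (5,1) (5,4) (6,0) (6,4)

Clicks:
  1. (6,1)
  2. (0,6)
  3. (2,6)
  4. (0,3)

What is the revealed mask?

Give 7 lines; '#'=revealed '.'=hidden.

Click 1 (6,1) count=2: revealed 1 new [(6,1)] -> total=1
Click 2 (0,6) count=0: revealed 17 new [(0,4) (0,5) (0,6) (1,4) (1,5) (1,6) (2,4) (2,5) (2,6) (3,5) (3,6) (4,5) (4,6) (5,5) (5,6) (6,5) (6,6)] -> total=18
Click 3 (2,6) count=0: revealed 0 new [(none)] -> total=18
Click 4 (0,3) count=1: revealed 1 new [(0,3)] -> total=19

Answer: ...####
....###
....###
.....##
.....##
.....##
.#...##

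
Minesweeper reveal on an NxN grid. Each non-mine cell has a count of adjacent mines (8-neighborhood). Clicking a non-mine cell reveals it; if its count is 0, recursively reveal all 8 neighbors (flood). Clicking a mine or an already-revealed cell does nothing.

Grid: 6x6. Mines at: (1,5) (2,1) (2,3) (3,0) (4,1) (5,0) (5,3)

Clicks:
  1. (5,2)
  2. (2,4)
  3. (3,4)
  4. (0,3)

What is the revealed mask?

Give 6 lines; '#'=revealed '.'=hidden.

Click 1 (5,2) count=2: revealed 1 new [(5,2)] -> total=1
Click 2 (2,4) count=2: revealed 1 new [(2,4)] -> total=2
Click 3 (3,4) count=1: revealed 1 new [(3,4)] -> total=3
Click 4 (0,3) count=0: revealed 10 new [(0,0) (0,1) (0,2) (0,3) (0,4) (1,0) (1,1) (1,2) (1,3) (1,4)] -> total=13

Answer: #####.
#####.
....#.
....#.
......
..#...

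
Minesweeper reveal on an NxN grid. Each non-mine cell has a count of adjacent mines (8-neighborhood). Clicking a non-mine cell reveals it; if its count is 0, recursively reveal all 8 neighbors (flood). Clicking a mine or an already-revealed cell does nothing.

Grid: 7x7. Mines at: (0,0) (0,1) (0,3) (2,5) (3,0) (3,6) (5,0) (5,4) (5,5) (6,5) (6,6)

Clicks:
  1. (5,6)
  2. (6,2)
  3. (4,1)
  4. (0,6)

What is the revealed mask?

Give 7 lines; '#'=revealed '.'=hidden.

Click 1 (5,6) count=3: revealed 1 new [(5,6)] -> total=1
Click 2 (6,2) count=0: revealed 22 new [(1,1) (1,2) (1,3) (1,4) (2,1) (2,2) (2,3) (2,4) (3,1) (3,2) (3,3) (3,4) (4,1) (4,2) (4,3) (4,4) (5,1) (5,2) (5,3) (6,1) (6,2) (6,3)] -> total=23
Click 3 (4,1) count=2: revealed 0 new [(none)] -> total=23
Click 4 (0,6) count=0: revealed 5 new [(0,4) (0,5) (0,6) (1,5) (1,6)] -> total=28

Answer: ....###
.######
.####..
.####..
.####..
.###..#
.###...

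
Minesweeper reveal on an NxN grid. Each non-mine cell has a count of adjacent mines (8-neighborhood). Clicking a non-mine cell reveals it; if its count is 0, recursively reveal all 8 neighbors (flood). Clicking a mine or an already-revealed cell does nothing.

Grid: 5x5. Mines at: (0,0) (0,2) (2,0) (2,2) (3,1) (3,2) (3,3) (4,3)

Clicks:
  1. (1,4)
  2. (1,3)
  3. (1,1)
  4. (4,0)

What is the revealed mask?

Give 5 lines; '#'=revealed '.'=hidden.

Answer: ...##
.#.##
...##
.....
#....

Derivation:
Click 1 (1,4) count=0: revealed 6 new [(0,3) (0,4) (1,3) (1,4) (2,3) (2,4)] -> total=6
Click 2 (1,3) count=2: revealed 0 new [(none)] -> total=6
Click 3 (1,1) count=4: revealed 1 new [(1,1)] -> total=7
Click 4 (4,0) count=1: revealed 1 new [(4,0)] -> total=8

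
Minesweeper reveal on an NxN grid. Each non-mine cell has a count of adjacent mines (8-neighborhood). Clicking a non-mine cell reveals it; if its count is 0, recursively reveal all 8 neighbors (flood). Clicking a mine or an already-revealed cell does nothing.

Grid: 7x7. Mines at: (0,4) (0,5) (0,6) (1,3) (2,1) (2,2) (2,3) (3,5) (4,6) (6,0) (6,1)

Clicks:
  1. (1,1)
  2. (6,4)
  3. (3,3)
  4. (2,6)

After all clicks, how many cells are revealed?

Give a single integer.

Answer: 25

Derivation:
Click 1 (1,1) count=2: revealed 1 new [(1,1)] -> total=1
Click 2 (6,4) count=0: revealed 23 new [(3,0) (3,1) (3,2) (3,3) (3,4) (4,0) (4,1) (4,2) (4,3) (4,4) (4,5) (5,0) (5,1) (5,2) (5,3) (5,4) (5,5) (5,6) (6,2) (6,3) (6,4) (6,5) (6,6)] -> total=24
Click 3 (3,3) count=2: revealed 0 new [(none)] -> total=24
Click 4 (2,6) count=1: revealed 1 new [(2,6)] -> total=25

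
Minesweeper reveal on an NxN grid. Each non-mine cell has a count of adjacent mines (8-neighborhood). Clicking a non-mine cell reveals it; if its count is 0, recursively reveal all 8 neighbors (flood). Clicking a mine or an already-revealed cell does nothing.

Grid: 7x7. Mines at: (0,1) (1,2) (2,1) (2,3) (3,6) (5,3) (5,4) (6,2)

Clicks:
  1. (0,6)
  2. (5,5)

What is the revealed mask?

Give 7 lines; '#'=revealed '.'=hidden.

Answer: ...####
...####
....###
.......
.......
.....#.
.......

Derivation:
Click 1 (0,6) count=0: revealed 11 new [(0,3) (0,4) (0,5) (0,6) (1,3) (1,4) (1,5) (1,6) (2,4) (2,5) (2,6)] -> total=11
Click 2 (5,5) count=1: revealed 1 new [(5,5)] -> total=12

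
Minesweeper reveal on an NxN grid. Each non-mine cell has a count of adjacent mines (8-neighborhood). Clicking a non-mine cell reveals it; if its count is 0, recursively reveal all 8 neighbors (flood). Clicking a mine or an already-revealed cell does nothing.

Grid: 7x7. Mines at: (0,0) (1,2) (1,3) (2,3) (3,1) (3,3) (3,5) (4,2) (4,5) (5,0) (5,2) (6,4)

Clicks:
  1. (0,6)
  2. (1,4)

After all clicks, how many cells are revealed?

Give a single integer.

Click 1 (0,6) count=0: revealed 9 new [(0,4) (0,5) (0,6) (1,4) (1,5) (1,6) (2,4) (2,5) (2,6)] -> total=9
Click 2 (1,4) count=2: revealed 0 new [(none)] -> total=9

Answer: 9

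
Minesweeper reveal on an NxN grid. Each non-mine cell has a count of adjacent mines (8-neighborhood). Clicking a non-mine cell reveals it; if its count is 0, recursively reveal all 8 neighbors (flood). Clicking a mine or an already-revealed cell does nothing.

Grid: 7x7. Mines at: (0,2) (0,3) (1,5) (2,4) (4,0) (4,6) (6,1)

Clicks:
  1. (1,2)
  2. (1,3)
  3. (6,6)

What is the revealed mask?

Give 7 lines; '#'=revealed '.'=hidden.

Click 1 (1,2) count=2: revealed 1 new [(1,2)] -> total=1
Click 2 (1,3) count=3: revealed 1 new [(1,3)] -> total=2
Click 3 (6,6) count=0: revealed 30 new [(0,0) (0,1) (1,0) (1,1) (2,0) (2,1) (2,2) (2,3) (3,0) (3,1) (3,2) (3,3) (3,4) (3,5) (4,1) (4,2) (4,3) (4,4) (4,5) (5,1) (5,2) (5,3) (5,4) (5,5) (5,6) (6,2) (6,3) (6,4) (6,5) (6,6)] -> total=32

Answer: ##.....
####...
####...
######.
.#####.
.######
..#####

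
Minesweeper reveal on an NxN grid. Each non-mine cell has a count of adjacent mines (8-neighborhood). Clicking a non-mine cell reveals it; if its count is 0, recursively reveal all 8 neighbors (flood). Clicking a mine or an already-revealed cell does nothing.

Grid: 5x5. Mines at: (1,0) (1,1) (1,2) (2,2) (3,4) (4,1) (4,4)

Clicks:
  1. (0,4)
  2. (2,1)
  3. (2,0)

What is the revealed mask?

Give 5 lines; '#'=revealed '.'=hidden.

Click 1 (0,4) count=0: revealed 6 new [(0,3) (0,4) (1,3) (1,4) (2,3) (2,4)] -> total=6
Click 2 (2,1) count=4: revealed 1 new [(2,1)] -> total=7
Click 3 (2,0) count=2: revealed 1 new [(2,0)] -> total=8

Answer: ...##
...##
##.##
.....
.....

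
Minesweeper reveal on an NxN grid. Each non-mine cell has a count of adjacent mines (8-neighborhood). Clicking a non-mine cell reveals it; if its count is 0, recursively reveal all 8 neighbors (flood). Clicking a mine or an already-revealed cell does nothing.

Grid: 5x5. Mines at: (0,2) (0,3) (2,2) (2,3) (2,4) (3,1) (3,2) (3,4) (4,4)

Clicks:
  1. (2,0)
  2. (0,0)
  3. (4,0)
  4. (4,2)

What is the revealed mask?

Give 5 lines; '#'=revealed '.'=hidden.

Click 1 (2,0) count=1: revealed 1 new [(2,0)] -> total=1
Click 2 (0,0) count=0: revealed 5 new [(0,0) (0,1) (1,0) (1,1) (2,1)] -> total=6
Click 3 (4,0) count=1: revealed 1 new [(4,0)] -> total=7
Click 4 (4,2) count=2: revealed 1 new [(4,2)] -> total=8

Answer: ##...
##...
##...
.....
#.#..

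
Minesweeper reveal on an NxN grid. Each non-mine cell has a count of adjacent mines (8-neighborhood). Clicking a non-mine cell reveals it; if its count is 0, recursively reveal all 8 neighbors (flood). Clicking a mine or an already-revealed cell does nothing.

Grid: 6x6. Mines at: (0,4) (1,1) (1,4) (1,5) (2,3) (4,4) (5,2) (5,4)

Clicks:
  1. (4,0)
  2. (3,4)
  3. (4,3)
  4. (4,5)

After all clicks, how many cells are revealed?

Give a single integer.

Answer: 14

Derivation:
Click 1 (4,0) count=0: revealed 11 new [(2,0) (2,1) (2,2) (3,0) (3,1) (3,2) (4,0) (4,1) (4,2) (5,0) (5,1)] -> total=11
Click 2 (3,4) count=2: revealed 1 new [(3,4)] -> total=12
Click 3 (4,3) count=3: revealed 1 new [(4,3)] -> total=13
Click 4 (4,5) count=2: revealed 1 new [(4,5)] -> total=14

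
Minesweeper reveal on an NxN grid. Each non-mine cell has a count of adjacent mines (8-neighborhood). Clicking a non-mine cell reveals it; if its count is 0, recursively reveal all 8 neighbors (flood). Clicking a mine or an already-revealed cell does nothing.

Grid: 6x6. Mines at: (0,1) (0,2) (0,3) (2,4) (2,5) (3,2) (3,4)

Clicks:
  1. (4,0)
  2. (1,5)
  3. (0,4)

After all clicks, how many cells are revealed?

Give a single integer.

Click 1 (4,0) count=0: revealed 18 new [(1,0) (1,1) (2,0) (2,1) (3,0) (3,1) (4,0) (4,1) (4,2) (4,3) (4,4) (4,5) (5,0) (5,1) (5,2) (5,3) (5,4) (5,5)] -> total=18
Click 2 (1,5) count=2: revealed 1 new [(1,5)] -> total=19
Click 3 (0,4) count=1: revealed 1 new [(0,4)] -> total=20

Answer: 20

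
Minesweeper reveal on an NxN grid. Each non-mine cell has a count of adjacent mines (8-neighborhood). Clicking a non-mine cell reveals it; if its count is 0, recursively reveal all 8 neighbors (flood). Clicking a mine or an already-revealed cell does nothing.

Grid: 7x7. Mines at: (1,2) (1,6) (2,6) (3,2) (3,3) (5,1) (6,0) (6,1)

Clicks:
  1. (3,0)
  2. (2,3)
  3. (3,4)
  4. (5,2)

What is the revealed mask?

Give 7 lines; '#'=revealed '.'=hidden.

Click 1 (3,0) count=0: revealed 10 new [(0,0) (0,1) (1,0) (1,1) (2,0) (2,1) (3,0) (3,1) (4,0) (4,1)] -> total=10
Click 2 (2,3) count=3: revealed 1 new [(2,3)] -> total=11
Click 3 (3,4) count=1: revealed 1 new [(3,4)] -> total=12
Click 4 (5,2) count=2: revealed 1 new [(5,2)] -> total=13

Answer: ##.....
##.....
##.#...
##..#..
##.....
..#....
.......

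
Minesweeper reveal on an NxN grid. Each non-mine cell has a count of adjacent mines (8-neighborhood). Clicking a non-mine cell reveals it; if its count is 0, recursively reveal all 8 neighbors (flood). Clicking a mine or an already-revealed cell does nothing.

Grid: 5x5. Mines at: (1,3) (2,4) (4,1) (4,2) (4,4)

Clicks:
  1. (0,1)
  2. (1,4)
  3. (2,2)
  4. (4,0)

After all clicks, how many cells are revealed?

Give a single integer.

Click 1 (0,1) count=0: revealed 12 new [(0,0) (0,1) (0,2) (1,0) (1,1) (1,2) (2,0) (2,1) (2,2) (3,0) (3,1) (3,2)] -> total=12
Click 2 (1,4) count=2: revealed 1 new [(1,4)] -> total=13
Click 3 (2,2) count=1: revealed 0 new [(none)] -> total=13
Click 4 (4,0) count=1: revealed 1 new [(4,0)] -> total=14

Answer: 14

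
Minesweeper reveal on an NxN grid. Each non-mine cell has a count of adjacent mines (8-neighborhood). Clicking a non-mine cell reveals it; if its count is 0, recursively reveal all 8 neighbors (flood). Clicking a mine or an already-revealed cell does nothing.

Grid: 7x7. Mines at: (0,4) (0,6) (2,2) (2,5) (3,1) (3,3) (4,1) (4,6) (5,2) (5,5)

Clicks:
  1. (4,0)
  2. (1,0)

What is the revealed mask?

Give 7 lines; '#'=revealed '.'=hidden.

Answer: ####...
####...
##.....
.......
#......
.......
.......

Derivation:
Click 1 (4,0) count=2: revealed 1 new [(4,0)] -> total=1
Click 2 (1,0) count=0: revealed 10 new [(0,0) (0,1) (0,2) (0,3) (1,0) (1,1) (1,2) (1,3) (2,0) (2,1)] -> total=11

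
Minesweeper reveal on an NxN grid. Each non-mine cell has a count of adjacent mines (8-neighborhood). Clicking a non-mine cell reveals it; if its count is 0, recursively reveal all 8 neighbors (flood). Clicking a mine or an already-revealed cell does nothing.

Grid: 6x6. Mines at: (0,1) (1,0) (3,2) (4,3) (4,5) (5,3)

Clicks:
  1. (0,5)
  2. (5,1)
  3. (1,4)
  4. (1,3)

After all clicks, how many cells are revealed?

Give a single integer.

Click 1 (0,5) count=0: revealed 15 new [(0,2) (0,3) (0,4) (0,5) (1,2) (1,3) (1,4) (1,5) (2,2) (2,3) (2,4) (2,5) (3,3) (3,4) (3,5)] -> total=15
Click 2 (5,1) count=0: revealed 10 new [(2,0) (2,1) (3,0) (3,1) (4,0) (4,1) (4,2) (5,0) (5,1) (5,2)] -> total=25
Click 3 (1,4) count=0: revealed 0 new [(none)] -> total=25
Click 4 (1,3) count=0: revealed 0 new [(none)] -> total=25

Answer: 25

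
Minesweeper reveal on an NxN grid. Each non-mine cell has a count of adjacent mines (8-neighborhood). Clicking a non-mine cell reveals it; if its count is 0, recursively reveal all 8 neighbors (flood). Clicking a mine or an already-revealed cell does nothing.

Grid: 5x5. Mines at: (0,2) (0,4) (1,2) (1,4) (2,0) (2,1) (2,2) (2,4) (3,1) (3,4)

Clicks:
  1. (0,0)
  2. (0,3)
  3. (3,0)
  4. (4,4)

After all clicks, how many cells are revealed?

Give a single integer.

Click 1 (0,0) count=0: revealed 4 new [(0,0) (0,1) (1,0) (1,1)] -> total=4
Click 2 (0,3) count=4: revealed 1 new [(0,3)] -> total=5
Click 3 (3,0) count=3: revealed 1 new [(3,0)] -> total=6
Click 4 (4,4) count=1: revealed 1 new [(4,4)] -> total=7

Answer: 7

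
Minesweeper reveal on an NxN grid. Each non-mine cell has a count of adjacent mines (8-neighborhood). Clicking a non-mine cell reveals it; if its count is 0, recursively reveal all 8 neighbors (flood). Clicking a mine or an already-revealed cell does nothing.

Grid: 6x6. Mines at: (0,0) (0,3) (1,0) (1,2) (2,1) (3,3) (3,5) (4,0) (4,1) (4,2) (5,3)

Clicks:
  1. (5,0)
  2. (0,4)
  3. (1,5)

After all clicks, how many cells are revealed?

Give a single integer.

Answer: 7

Derivation:
Click 1 (5,0) count=2: revealed 1 new [(5,0)] -> total=1
Click 2 (0,4) count=1: revealed 1 new [(0,4)] -> total=2
Click 3 (1,5) count=0: revealed 5 new [(0,5) (1,4) (1,5) (2,4) (2,5)] -> total=7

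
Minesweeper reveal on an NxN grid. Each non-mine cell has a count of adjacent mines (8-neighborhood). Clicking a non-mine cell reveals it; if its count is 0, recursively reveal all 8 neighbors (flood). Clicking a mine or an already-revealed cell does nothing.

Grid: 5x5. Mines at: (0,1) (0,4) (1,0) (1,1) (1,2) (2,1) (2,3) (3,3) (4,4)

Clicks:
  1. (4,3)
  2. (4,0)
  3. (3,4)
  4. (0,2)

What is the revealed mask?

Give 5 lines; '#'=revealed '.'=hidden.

Click 1 (4,3) count=2: revealed 1 new [(4,3)] -> total=1
Click 2 (4,0) count=0: revealed 6 new [(3,0) (3,1) (3,2) (4,0) (4,1) (4,2)] -> total=7
Click 3 (3,4) count=3: revealed 1 new [(3,4)] -> total=8
Click 4 (0,2) count=3: revealed 1 new [(0,2)] -> total=9

Answer: ..#..
.....
.....
###.#
####.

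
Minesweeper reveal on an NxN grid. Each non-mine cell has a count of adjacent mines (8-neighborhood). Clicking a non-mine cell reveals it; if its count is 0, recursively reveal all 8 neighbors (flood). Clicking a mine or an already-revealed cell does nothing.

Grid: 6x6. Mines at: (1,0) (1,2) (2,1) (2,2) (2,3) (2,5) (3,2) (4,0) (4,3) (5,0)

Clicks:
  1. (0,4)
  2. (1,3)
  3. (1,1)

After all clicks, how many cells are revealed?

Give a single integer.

Click 1 (0,4) count=0: revealed 6 new [(0,3) (0,4) (0,5) (1,3) (1,4) (1,5)] -> total=6
Click 2 (1,3) count=3: revealed 0 new [(none)] -> total=6
Click 3 (1,1) count=4: revealed 1 new [(1,1)] -> total=7

Answer: 7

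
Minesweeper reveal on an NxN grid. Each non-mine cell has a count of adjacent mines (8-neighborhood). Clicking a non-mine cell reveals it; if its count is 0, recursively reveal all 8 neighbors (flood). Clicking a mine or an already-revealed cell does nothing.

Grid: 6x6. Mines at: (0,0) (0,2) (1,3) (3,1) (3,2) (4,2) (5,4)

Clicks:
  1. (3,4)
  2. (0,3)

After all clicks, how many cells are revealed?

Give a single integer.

Click 1 (3,4) count=0: revealed 13 new [(0,4) (0,5) (1,4) (1,5) (2,3) (2,4) (2,5) (3,3) (3,4) (3,5) (4,3) (4,4) (4,5)] -> total=13
Click 2 (0,3) count=2: revealed 1 new [(0,3)] -> total=14

Answer: 14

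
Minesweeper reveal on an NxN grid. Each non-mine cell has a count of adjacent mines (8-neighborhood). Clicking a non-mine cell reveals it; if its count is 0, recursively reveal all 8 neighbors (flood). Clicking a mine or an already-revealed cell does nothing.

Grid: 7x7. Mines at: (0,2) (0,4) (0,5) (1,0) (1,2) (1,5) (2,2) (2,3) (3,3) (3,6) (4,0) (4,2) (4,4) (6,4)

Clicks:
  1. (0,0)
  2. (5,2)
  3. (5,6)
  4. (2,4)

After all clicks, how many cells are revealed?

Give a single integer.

Answer: 9

Derivation:
Click 1 (0,0) count=1: revealed 1 new [(0,0)] -> total=1
Click 2 (5,2) count=1: revealed 1 new [(5,2)] -> total=2
Click 3 (5,6) count=0: revealed 6 new [(4,5) (4,6) (5,5) (5,6) (6,5) (6,6)] -> total=8
Click 4 (2,4) count=3: revealed 1 new [(2,4)] -> total=9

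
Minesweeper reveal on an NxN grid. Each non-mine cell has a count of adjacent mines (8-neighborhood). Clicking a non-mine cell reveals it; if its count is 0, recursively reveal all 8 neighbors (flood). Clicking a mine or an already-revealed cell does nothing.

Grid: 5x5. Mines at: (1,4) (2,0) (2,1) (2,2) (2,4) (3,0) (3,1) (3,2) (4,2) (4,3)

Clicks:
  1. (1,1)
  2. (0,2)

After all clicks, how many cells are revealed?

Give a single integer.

Click 1 (1,1) count=3: revealed 1 new [(1,1)] -> total=1
Click 2 (0,2) count=0: revealed 7 new [(0,0) (0,1) (0,2) (0,3) (1,0) (1,2) (1,3)] -> total=8

Answer: 8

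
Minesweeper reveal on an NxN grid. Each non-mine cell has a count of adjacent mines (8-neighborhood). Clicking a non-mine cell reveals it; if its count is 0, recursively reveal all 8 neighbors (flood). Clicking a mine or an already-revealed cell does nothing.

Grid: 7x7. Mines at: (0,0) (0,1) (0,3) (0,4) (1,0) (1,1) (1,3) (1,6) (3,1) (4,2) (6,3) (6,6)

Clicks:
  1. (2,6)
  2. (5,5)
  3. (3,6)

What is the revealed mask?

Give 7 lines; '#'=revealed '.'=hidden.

Answer: .......
.......
...####
...####
...####
...####
.......

Derivation:
Click 1 (2,6) count=1: revealed 1 new [(2,6)] -> total=1
Click 2 (5,5) count=1: revealed 1 new [(5,5)] -> total=2
Click 3 (3,6) count=0: revealed 14 new [(2,3) (2,4) (2,5) (3,3) (3,4) (3,5) (3,6) (4,3) (4,4) (4,5) (4,6) (5,3) (5,4) (5,6)] -> total=16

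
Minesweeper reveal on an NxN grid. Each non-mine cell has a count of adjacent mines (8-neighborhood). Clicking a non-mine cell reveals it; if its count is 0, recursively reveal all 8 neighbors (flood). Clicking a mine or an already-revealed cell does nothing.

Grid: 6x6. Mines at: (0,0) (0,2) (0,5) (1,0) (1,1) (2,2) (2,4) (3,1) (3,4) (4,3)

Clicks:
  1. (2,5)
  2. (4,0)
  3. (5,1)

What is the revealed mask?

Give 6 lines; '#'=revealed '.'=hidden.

Click 1 (2,5) count=2: revealed 1 new [(2,5)] -> total=1
Click 2 (4,0) count=1: revealed 1 new [(4,0)] -> total=2
Click 3 (5,1) count=0: revealed 5 new [(4,1) (4,2) (5,0) (5,1) (5,2)] -> total=7

Answer: ......
......
.....#
......
###...
###...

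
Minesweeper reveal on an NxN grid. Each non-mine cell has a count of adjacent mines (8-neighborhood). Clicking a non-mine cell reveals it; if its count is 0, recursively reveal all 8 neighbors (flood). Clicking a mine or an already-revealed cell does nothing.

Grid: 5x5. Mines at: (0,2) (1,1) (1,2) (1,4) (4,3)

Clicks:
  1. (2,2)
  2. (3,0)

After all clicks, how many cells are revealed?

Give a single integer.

Answer: 9

Derivation:
Click 1 (2,2) count=2: revealed 1 new [(2,2)] -> total=1
Click 2 (3,0) count=0: revealed 8 new [(2,0) (2,1) (3,0) (3,1) (3,2) (4,0) (4,1) (4,2)] -> total=9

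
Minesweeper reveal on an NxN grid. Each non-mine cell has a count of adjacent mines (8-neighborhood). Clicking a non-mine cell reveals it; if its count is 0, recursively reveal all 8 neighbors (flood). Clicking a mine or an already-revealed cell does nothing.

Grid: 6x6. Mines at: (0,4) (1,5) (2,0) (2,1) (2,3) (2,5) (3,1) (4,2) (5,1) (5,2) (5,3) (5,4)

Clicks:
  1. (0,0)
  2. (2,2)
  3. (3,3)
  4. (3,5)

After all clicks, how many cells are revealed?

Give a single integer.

Click 1 (0,0) count=0: revealed 8 new [(0,0) (0,1) (0,2) (0,3) (1,0) (1,1) (1,2) (1,3)] -> total=8
Click 2 (2,2) count=3: revealed 1 new [(2,2)] -> total=9
Click 3 (3,3) count=2: revealed 1 new [(3,3)] -> total=10
Click 4 (3,5) count=1: revealed 1 new [(3,5)] -> total=11

Answer: 11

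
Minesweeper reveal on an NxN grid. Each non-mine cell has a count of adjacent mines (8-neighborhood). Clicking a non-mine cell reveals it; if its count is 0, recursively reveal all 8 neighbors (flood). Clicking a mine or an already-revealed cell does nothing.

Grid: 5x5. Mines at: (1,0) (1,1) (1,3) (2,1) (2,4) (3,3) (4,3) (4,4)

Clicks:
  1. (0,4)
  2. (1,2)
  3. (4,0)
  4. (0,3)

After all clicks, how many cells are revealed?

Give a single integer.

Click 1 (0,4) count=1: revealed 1 new [(0,4)] -> total=1
Click 2 (1,2) count=3: revealed 1 new [(1,2)] -> total=2
Click 3 (4,0) count=0: revealed 6 new [(3,0) (3,1) (3,2) (4,0) (4,1) (4,2)] -> total=8
Click 4 (0,3) count=1: revealed 1 new [(0,3)] -> total=9

Answer: 9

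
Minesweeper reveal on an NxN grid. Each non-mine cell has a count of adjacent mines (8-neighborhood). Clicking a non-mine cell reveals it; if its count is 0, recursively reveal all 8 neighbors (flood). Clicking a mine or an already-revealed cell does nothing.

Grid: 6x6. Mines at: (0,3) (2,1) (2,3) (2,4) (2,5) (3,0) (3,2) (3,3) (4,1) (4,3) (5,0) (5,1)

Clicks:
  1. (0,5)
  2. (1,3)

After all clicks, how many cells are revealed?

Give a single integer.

Click 1 (0,5) count=0: revealed 4 new [(0,4) (0,5) (1,4) (1,5)] -> total=4
Click 2 (1,3) count=3: revealed 1 new [(1,3)] -> total=5

Answer: 5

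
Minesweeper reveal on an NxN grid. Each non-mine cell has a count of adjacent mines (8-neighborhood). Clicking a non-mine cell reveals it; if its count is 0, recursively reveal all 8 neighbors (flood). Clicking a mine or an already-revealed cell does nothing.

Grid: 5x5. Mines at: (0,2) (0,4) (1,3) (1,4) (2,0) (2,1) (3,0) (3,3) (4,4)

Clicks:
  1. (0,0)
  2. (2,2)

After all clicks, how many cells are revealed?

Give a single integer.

Click 1 (0,0) count=0: revealed 4 new [(0,0) (0,1) (1,0) (1,1)] -> total=4
Click 2 (2,2) count=3: revealed 1 new [(2,2)] -> total=5

Answer: 5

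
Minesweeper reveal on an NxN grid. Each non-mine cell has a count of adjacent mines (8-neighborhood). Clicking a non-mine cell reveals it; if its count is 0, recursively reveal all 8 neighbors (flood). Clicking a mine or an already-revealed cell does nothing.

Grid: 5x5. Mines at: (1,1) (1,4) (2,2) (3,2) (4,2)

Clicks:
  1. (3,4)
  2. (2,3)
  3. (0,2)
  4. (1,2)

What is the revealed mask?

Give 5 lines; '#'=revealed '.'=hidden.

Click 1 (3,4) count=0: revealed 6 new [(2,3) (2,4) (3,3) (3,4) (4,3) (4,4)] -> total=6
Click 2 (2,3) count=3: revealed 0 new [(none)] -> total=6
Click 3 (0,2) count=1: revealed 1 new [(0,2)] -> total=7
Click 4 (1,2) count=2: revealed 1 new [(1,2)] -> total=8

Answer: ..#..
..#..
...##
...##
...##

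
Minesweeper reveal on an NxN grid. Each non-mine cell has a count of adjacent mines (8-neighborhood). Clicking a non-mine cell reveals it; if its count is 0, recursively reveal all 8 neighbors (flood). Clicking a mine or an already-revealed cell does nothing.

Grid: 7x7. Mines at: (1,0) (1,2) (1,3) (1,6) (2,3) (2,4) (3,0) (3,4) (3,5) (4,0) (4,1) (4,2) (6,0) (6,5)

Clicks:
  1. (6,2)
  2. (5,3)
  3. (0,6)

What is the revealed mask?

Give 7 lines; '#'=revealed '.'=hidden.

Answer: ......#
.......
.......
.......
.......
.####..
.####..

Derivation:
Click 1 (6,2) count=0: revealed 8 new [(5,1) (5,2) (5,3) (5,4) (6,1) (6,2) (6,3) (6,4)] -> total=8
Click 2 (5,3) count=1: revealed 0 new [(none)] -> total=8
Click 3 (0,6) count=1: revealed 1 new [(0,6)] -> total=9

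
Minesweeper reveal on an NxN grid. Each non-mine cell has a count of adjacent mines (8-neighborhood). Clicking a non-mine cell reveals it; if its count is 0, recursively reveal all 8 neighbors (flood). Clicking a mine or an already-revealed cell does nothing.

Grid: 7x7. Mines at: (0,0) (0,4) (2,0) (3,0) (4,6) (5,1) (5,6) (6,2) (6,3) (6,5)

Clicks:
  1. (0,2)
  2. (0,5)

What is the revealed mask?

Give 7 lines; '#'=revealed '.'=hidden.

Click 1 (0,2) count=0: revealed 32 new [(0,1) (0,2) (0,3) (0,5) (0,6) (1,1) (1,2) (1,3) (1,4) (1,5) (1,6) (2,1) (2,2) (2,3) (2,4) (2,5) (2,6) (3,1) (3,2) (3,3) (3,4) (3,5) (3,6) (4,1) (4,2) (4,3) (4,4) (4,5) (5,2) (5,3) (5,4) (5,5)] -> total=32
Click 2 (0,5) count=1: revealed 0 new [(none)] -> total=32

Answer: .###.##
.######
.######
.######
.#####.
..####.
.......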